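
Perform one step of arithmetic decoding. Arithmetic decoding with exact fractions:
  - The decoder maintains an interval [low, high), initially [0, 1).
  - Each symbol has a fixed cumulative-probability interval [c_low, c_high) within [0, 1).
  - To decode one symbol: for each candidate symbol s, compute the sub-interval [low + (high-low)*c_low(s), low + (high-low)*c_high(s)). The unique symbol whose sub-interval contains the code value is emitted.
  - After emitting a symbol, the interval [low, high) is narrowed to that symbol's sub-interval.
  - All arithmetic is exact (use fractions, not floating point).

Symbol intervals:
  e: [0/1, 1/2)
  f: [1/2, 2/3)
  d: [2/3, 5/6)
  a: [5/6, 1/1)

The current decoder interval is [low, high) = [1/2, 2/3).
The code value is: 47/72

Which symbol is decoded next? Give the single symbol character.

Answer: a

Derivation:
Interval width = high − low = 2/3 − 1/2 = 1/6
Scaled code = (code − low) / width = (47/72 − 1/2) / 1/6 = 11/12
  e: [0/1, 1/2) 
  f: [1/2, 2/3) 
  d: [2/3, 5/6) 
  a: [5/6, 1/1) ← scaled code falls here ✓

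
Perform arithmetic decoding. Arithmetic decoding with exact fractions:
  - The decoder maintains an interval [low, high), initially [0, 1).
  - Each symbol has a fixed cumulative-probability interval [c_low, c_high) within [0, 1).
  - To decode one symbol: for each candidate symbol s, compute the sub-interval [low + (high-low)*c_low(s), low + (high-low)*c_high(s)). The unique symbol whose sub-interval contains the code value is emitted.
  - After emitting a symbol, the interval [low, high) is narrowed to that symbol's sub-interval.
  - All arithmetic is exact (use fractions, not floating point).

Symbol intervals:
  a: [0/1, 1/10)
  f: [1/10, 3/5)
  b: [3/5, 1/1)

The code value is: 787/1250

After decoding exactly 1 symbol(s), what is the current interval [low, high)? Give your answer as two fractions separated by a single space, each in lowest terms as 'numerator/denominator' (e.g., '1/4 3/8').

Step 1: interval [0/1, 1/1), width = 1/1 - 0/1 = 1/1
  'a': [0/1 + 1/1*0/1, 0/1 + 1/1*1/10) = [0/1, 1/10)
  'f': [0/1 + 1/1*1/10, 0/1 + 1/1*3/5) = [1/10, 3/5)
  'b': [0/1 + 1/1*3/5, 0/1 + 1/1*1/1) = [3/5, 1/1) <- contains code 787/1250
  emit 'b', narrow to [3/5, 1/1)

Answer: 3/5 1/1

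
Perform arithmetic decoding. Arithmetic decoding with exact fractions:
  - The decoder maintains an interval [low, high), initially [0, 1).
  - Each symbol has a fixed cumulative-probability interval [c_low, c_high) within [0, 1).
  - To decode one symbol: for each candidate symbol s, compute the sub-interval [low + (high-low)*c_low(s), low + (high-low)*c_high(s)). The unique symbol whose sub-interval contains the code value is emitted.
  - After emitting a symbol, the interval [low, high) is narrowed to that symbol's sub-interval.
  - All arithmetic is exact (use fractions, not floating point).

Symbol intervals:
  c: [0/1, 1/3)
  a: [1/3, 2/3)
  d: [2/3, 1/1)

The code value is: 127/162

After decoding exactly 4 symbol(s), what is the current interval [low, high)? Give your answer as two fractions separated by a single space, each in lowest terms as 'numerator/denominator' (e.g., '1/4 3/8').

Answer: 7/9 64/81

Derivation:
Step 1: interval [0/1, 1/1), width = 1/1 - 0/1 = 1/1
  'c': [0/1 + 1/1*0/1, 0/1 + 1/1*1/3) = [0/1, 1/3)
  'a': [0/1 + 1/1*1/3, 0/1 + 1/1*2/3) = [1/3, 2/3)
  'd': [0/1 + 1/1*2/3, 0/1 + 1/1*1/1) = [2/3, 1/1) <- contains code 127/162
  emit 'd', narrow to [2/3, 1/1)
Step 2: interval [2/3, 1/1), width = 1/1 - 2/3 = 1/3
  'c': [2/3 + 1/3*0/1, 2/3 + 1/3*1/3) = [2/3, 7/9)
  'a': [2/3 + 1/3*1/3, 2/3 + 1/3*2/3) = [7/9, 8/9) <- contains code 127/162
  'd': [2/3 + 1/3*2/3, 2/3 + 1/3*1/1) = [8/9, 1/1)
  emit 'a', narrow to [7/9, 8/9)
Step 3: interval [7/9, 8/9), width = 8/9 - 7/9 = 1/9
  'c': [7/9 + 1/9*0/1, 7/9 + 1/9*1/3) = [7/9, 22/27) <- contains code 127/162
  'a': [7/9 + 1/9*1/3, 7/9 + 1/9*2/3) = [22/27, 23/27)
  'd': [7/9 + 1/9*2/3, 7/9 + 1/9*1/1) = [23/27, 8/9)
  emit 'c', narrow to [7/9, 22/27)
Step 4: interval [7/9, 22/27), width = 22/27 - 7/9 = 1/27
  'c': [7/9 + 1/27*0/1, 7/9 + 1/27*1/3) = [7/9, 64/81) <- contains code 127/162
  'a': [7/9 + 1/27*1/3, 7/9 + 1/27*2/3) = [64/81, 65/81)
  'd': [7/9 + 1/27*2/3, 7/9 + 1/27*1/1) = [65/81, 22/27)
  emit 'c', narrow to [7/9, 64/81)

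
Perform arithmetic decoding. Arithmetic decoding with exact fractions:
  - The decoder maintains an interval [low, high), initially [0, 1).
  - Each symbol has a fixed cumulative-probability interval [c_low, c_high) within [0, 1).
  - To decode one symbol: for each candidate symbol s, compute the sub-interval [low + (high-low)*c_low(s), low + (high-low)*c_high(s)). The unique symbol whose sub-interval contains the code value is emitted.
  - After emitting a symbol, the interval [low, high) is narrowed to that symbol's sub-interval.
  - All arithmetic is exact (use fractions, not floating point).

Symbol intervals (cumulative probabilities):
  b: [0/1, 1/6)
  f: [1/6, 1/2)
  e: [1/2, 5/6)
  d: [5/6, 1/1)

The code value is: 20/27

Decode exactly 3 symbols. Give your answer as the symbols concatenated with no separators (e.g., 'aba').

Answer: eee

Derivation:
Step 1: interval [0/1, 1/1), width = 1/1 - 0/1 = 1/1
  'b': [0/1 + 1/1*0/1, 0/1 + 1/1*1/6) = [0/1, 1/6)
  'f': [0/1 + 1/1*1/6, 0/1 + 1/1*1/2) = [1/6, 1/2)
  'e': [0/1 + 1/1*1/2, 0/1 + 1/1*5/6) = [1/2, 5/6) <- contains code 20/27
  'd': [0/1 + 1/1*5/6, 0/1 + 1/1*1/1) = [5/6, 1/1)
  emit 'e', narrow to [1/2, 5/6)
Step 2: interval [1/2, 5/6), width = 5/6 - 1/2 = 1/3
  'b': [1/2 + 1/3*0/1, 1/2 + 1/3*1/6) = [1/2, 5/9)
  'f': [1/2 + 1/3*1/6, 1/2 + 1/3*1/2) = [5/9, 2/3)
  'e': [1/2 + 1/3*1/2, 1/2 + 1/3*5/6) = [2/3, 7/9) <- contains code 20/27
  'd': [1/2 + 1/3*5/6, 1/2 + 1/3*1/1) = [7/9, 5/6)
  emit 'e', narrow to [2/3, 7/9)
Step 3: interval [2/3, 7/9), width = 7/9 - 2/3 = 1/9
  'b': [2/3 + 1/9*0/1, 2/3 + 1/9*1/6) = [2/3, 37/54)
  'f': [2/3 + 1/9*1/6, 2/3 + 1/9*1/2) = [37/54, 13/18)
  'e': [2/3 + 1/9*1/2, 2/3 + 1/9*5/6) = [13/18, 41/54) <- contains code 20/27
  'd': [2/3 + 1/9*5/6, 2/3 + 1/9*1/1) = [41/54, 7/9)
  emit 'e', narrow to [13/18, 41/54)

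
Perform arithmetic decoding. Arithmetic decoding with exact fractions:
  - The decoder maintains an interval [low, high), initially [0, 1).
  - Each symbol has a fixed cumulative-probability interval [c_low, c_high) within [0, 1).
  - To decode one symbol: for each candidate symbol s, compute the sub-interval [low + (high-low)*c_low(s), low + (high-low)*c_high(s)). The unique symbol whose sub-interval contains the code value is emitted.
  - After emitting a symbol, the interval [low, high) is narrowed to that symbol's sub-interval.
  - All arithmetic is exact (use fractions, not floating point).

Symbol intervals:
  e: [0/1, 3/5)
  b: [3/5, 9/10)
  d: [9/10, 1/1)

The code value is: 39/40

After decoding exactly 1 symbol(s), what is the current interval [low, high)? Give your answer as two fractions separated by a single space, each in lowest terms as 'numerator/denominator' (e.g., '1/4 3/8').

Answer: 9/10 1/1

Derivation:
Step 1: interval [0/1, 1/1), width = 1/1 - 0/1 = 1/1
  'e': [0/1 + 1/1*0/1, 0/1 + 1/1*3/5) = [0/1, 3/5)
  'b': [0/1 + 1/1*3/5, 0/1 + 1/1*9/10) = [3/5, 9/10)
  'd': [0/1 + 1/1*9/10, 0/1 + 1/1*1/1) = [9/10, 1/1) <- contains code 39/40
  emit 'd', narrow to [9/10, 1/1)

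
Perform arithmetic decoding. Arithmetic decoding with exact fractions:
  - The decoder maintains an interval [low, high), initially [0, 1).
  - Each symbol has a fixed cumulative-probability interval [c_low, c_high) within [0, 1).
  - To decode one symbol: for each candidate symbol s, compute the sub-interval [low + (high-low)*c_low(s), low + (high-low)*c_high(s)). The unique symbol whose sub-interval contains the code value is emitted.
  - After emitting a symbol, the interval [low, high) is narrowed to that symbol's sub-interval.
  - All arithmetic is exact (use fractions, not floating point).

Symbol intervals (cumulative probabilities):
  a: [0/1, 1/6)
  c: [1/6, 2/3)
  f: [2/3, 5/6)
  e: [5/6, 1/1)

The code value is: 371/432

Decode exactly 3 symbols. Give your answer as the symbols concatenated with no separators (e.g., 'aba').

Answer: eae

Derivation:
Step 1: interval [0/1, 1/1), width = 1/1 - 0/1 = 1/1
  'a': [0/1 + 1/1*0/1, 0/1 + 1/1*1/6) = [0/1, 1/6)
  'c': [0/1 + 1/1*1/6, 0/1 + 1/1*2/3) = [1/6, 2/3)
  'f': [0/1 + 1/1*2/3, 0/1 + 1/1*5/6) = [2/3, 5/6)
  'e': [0/1 + 1/1*5/6, 0/1 + 1/1*1/1) = [5/6, 1/1) <- contains code 371/432
  emit 'e', narrow to [5/6, 1/1)
Step 2: interval [5/6, 1/1), width = 1/1 - 5/6 = 1/6
  'a': [5/6 + 1/6*0/1, 5/6 + 1/6*1/6) = [5/6, 31/36) <- contains code 371/432
  'c': [5/6 + 1/6*1/6, 5/6 + 1/6*2/3) = [31/36, 17/18)
  'f': [5/6 + 1/6*2/3, 5/6 + 1/6*5/6) = [17/18, 35/36)
  'e': [5/6 + 1/6*5/6, 5/6 + 1/6*1/1) = [35/36, 1/1)
  emit 'a', narrow to [5/6, 31/36)
Step 3: interval [5/6, 31/36), width = 31/36 - 5/6 = 1/36
  'a': [5/6 + 1/36*0/1, 5/6 + 1/36*1/6) = [5/6, 181/216)
  'c': [5/6 + 1/36*1/6, 5/6 + 1/36*2/3) = [181/216, 23/27)
  'f': [5/6 + 1/36*2/3, 5/6 + 1/36*5/6) = [23/27, 185/216)
  'e': [5/6 + 1/36*5/6, 5/6 + 1/36*1/1) = [185/216, 31/36) <- contains code 371/432
  emit 'e', narrow to [185/216, 31/36)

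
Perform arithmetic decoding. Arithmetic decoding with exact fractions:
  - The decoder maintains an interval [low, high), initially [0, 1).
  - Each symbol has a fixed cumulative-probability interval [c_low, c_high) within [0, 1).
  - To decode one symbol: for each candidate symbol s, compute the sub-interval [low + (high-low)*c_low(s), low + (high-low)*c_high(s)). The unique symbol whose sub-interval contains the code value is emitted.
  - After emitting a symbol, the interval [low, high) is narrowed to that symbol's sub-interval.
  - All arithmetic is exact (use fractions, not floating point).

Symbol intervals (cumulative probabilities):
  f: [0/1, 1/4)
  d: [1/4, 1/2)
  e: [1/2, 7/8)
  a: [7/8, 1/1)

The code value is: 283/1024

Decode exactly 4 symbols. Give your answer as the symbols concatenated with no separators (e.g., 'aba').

Step 1: interval [0/1, 1/1), width = 1/1 - 0/1 = 1/1
  'f': [0/1 + 1/1*0/1, 0/1 + 1/1*1/4) = [0/1, 1/4)
  'd': [0/1 + 1/1*1/4, 0/1 + 1/1*1/2) = [1/4, 1/2) <- contains code 283/1024
  'e': [0/1 + 1/1*1/2, 0/1 + 1/1*7/8) = [1/2, 7/8)
  'a': [0/1 + 1/1*7/8, 0/1 + 1/1*1/1) = [7/8, 1/1)
  emit 'd', narrow to [1/4, 1/2)
Step 2: interval [1/4, 1/2), width = 1/2 - 1/4 = 1/4
  'f': [1/4 + 1/4*0/1, 1/4 + 1/4*1/4) = [1/4, 5/16) <- contains code 283/1024
  'd': [1/4 + 1/4*1/4, 1/4 + 1/4*1/2) = [5/16, 3/8)
  'e': [1/4 + 1/4*1/2, 1/4 + 1/4*7/8) = [3/8, 15/32)
  'a': [1/4 + 1/4*7/8, 1/4 + 1/4*1/1) = [15/32, 1/2)
  emit 'f', narrow to [1/4, 5/16)
Step 3: interval [1/4, 5/16), width = 5/16 - 1/4 = 1/16
  'f': [1/4 + 1/16*0/1, 1/4 + 1/16*1/4) = [1/4, 17/64)
  'd': [1/4 + 1/16*1/4, 1/4 + 1/16*1/2) = [17/64, 9/32) <- contains code 283/1024
  'e': [1/4 + 1/16*1/2, 1/4 + 1/16*7/8) = [9/32, 39/128)
  'a': [1/4 + 1/16*7/8, 1/4 + 1/16*1/1) = [39/128, 5/16)
  emit 'd', narrow to [17/64, 9/32)
Step 4: interval [17/64, 9/32), width = 9/32 - 17/64 = 1/64
  'f': [17/64 + 1/64*0/1, 17/64 + 1/64*1/4) = [17/64, 69/256)
  'd': [17/64 + 1/64*1/4, 17/64 + 1/64*1/2) = [69/256, 35/128)
  'e': [17/64 + 1/64*1/2, 17/64 + 1/64*7/8) = [35/128, 143/512) <- contains code 283/1024
  'a': [17/64 + 1/64*7/8, 17/64 + 1/64*1/1) = [143/512, 9/32)
  emit 'e', narrow to [35/128, 143/512)

Answer: dfde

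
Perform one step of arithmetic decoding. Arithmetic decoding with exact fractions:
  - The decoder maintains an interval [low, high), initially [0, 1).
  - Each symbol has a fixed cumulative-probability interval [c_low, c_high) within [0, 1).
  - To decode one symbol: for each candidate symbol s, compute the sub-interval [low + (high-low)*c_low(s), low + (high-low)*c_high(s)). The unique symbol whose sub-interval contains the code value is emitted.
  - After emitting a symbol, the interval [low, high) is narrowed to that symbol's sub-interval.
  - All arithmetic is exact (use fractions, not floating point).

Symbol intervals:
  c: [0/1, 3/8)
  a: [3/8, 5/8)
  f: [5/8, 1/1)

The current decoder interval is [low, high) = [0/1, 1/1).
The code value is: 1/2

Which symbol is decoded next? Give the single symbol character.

Answer: a

Derivation:
Interval width = high − low = 1/1 − 0/1 = 1/1
Scaled code = (code − low) / width = (1/2 − 0/1) / 1/1 = 1/2
  c: [0/1, 3/8) 
  a: [3/8, 5/8) ← scaled code falls here ✓
  f: [5/8, 1/1) 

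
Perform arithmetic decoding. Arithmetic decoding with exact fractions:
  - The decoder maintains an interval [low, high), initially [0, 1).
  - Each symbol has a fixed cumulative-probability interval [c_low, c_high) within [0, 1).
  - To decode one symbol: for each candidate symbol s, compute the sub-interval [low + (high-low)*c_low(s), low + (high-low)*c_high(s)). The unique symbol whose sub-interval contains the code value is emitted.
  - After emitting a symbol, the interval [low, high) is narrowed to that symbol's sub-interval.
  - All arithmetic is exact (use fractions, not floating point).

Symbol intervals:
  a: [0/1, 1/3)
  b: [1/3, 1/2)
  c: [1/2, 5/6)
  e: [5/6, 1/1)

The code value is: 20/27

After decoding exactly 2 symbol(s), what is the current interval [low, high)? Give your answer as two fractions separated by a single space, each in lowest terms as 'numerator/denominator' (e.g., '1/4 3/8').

Answer: 2/3 7/9

Derivation:
Step 1: interval [0/1, 1/1), width = 1/1 - 0/1 = 1/1
  'a': [0/1 + 1/1*0/1, 0/1 + 1/1*1/3) = [0/1, 1/3)
  'b': [0/1 + 1/1*1/3, 0/1 + 1/1*1/2) = [1/3, 1/2)
  'c': [0/1 + 1/1*1/2, 0/1 + 1/1*5/6) = [1/2, 5/6) <- contains code 20/27
  'e': [0/1 + 1/1*5/6, 0/1 + 1/1*1/1) = [5/6, 1/1)
  emit 'c', narrow to [1/2, 5/6)
Step 2: interval [1/2, 5/6), width = 5/6 - 1/2 = 1/3
  'a': [1/2 + 1/3*0/1, 1/2 + 1/3*1/3) = [1/2, 11/18)
  'b': [1/2 + 1/3*1/3, 1/2 + 1/3*1/2) = [11/18, 2/3)
  'c': [1/2 + 1/3*1/2, 1/2 + 1/3*5/6) = [2/3, 7/9) <- contains code 20/27
  'e': [1/2 + 1/3*5/6, 1/2 + 1/3*1/1) = [7/9, 5/6)
  emit 'c', narrow to [2/3, 7/9)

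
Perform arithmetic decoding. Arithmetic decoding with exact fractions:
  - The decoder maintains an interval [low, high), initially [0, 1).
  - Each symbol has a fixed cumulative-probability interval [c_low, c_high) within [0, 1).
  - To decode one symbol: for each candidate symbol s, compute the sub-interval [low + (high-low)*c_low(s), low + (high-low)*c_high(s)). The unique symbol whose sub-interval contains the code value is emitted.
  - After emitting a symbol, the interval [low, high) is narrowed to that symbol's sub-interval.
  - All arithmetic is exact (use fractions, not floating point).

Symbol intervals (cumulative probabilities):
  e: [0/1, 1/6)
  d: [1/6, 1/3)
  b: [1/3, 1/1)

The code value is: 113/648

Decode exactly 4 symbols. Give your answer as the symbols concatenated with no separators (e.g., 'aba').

Answer: dedb

Derivation:
Step 1: interval [0/1, 1/1), width = 1/1 - 0/1 = 1/1
  'e': [0/1 + 1/1*0/1, 0/1 + 1/1*1/6) = [0/1, 1/6)
  'd': [0/1 + 1/1*1/6, 0/1 + 1/1*1/3) = [1/6, 1/3) <- contains code 113/648
  'b': [0/1 + 1/1*1/3, 0/1 + 1/1*1/1) = [1/3, 1/1)
  emit 'd', narrow to [1/6, 1/3)
Step 2: interval [1/6, 1/3), width = 1/3 - 1/6 = 1/6
  'e': [1/6 + 1/6*0/1, 1/6 + 1/6*1/6) = [1/6, 7/36) <- contains code 113/648
  'd': [1/6 + 1/6*1/6, 1/6 + 1/6*1/3) = [7/36, 2/9)
  'b': [1/6 + 1/6*1/3, 1/6 + 1/6*1/1) = [2/9, 1/3)
  emit 'e', narrow to [1/6, 7/36)
Step 3: interval [1/6, 7/36), width = 7/36 - 1/6 = 1/36
  'e': [1/6 + 1/36*0/1, 1/6 + 1/36*1/6) = [1/6, 37/216)
  'd': [1/6 + 1/36*1/6, 1/6 + 1/36*1/3) = [37/216, 19/108) <- contains code 113/648
  'b': [1/6 + 1/36*1/3, 1/6 + 1/36*1/1) = [19/108, 7/36)
  emit 'd', narrow to [37/216, 19/108)
Step 4: interval [37/216, 19/108), width = 19/108 - 37/216 = 1/216
  'e': [37/216 + 1/216*0/1, 37/216 + 1/216*1/6) = [37/216, 223/1296)
  'd': [37/216 + 1/216*1/6, 37/216 + 1/216*1/3) = [223/1296, 14/81)
  'b': [37/216 + 1/216*1/3, 37/216 + 1/216*1/1) = [14/81, 19/108) <- contains code 113/648
  emit 'b', narrow to [14/81, 19/108)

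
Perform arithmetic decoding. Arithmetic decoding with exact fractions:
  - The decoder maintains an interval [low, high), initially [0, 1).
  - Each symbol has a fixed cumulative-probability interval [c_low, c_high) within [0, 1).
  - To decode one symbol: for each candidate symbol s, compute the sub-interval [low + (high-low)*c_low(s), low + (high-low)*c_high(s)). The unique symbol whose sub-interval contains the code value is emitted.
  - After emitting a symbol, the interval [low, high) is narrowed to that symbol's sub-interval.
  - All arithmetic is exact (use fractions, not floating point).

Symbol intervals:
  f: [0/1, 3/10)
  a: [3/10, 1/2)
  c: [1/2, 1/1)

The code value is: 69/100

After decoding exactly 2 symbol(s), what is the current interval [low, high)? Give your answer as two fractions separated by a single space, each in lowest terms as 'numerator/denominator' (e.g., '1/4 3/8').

Answer: 13/20 3/4

Derivation:
Step 1: interval [0/1, 1/1), width = 1/1 - 0/1 = 1/1
  'f': [0/1 + 1/1*0/1, 0/1 + 1/1*3/10) = [0/1, 3/10)
  'a': [0/1 + 1/1*3/10, 0/1 + 1/1*1/2) = [3/10, 1/2)
  'c': [0/1 + 1/1*1/2, 0/1 + 1/1*1/1) = [1/2, 1/1) <- contains code 69/100
  emit 'c', narrow to [1/2, 1/1)
Step 2: interval [1/2, 1/1), width = 1/1 - 1/2 = 1/2
  'f': [1/2 + 1/2*0/1, 1/2 + 1/2*3/10) = [1/2, 13/20)
  'a': [1/2 + 1/2*3/10, 1/2 + 1/2*1/2) = [13/20, 3/4) <- contains code 69/100
  'c': [1/2 + 1/2*1/2, 1/2 + 1/2*1/1) = [3/4, 1/1)
  emit 'a', narrow to [13/20, 3/4)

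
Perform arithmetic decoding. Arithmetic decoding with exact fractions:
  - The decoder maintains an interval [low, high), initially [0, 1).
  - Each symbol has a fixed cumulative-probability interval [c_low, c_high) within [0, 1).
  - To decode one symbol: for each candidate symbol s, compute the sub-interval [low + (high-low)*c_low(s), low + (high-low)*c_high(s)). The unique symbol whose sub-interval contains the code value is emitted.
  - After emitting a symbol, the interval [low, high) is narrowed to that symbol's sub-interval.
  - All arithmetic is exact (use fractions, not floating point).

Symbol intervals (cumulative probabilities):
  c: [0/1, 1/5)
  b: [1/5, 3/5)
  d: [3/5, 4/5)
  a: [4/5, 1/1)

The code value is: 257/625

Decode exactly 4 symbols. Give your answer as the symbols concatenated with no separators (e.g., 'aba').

Step 1: interval [0/1, 1/1), width = 1/1 - 0/1 = 1/1
  'c': [0/1 + 1/1*0/1, 0/1 + 1/1*1/5) = [0/1, 1/5)
  'b': [0/1 + 1/1*1/5, 0/1 + 1/1*3/5) = [1/5, 3/5) <- contains code 257/625
  'd': [0/1 + 1/1*3/5, 0/1 + 1/1*4/5) = [3/5, 4/5)
  'a': [0/1 + 1/1*4/5, 0/1 + 1/1*1/1) = [4/5, 1/1)
  emit 'b', narrow to [1/5, 3/5)
Step 2: interval [1/5, 3/5), width = 3/5 - 1/5 = 2/5
  'c': [1/5 + 2/5*0/1, 1/5 + 2/5*1/5) = [1/5, 7/25)
  'b': [1/5 + 2/5*1/5, 1/5 + 2/5*3/5) = [7/25, 11/25) <- contains code 257/625
  'd': [1/5 + 2/5*3/5, 1/5 + 2/5*4/5) = [11/25, 13/25)
  'a': [1/5 + 2/5*4/5, 1/5 + 2/5*1/1) = [13/25, 3/5)
  emit 'b', narrow to [7/25, 11/25)
Step 3: interval [7/25, 11/25), width = 11/25 - 7/25 = 4/25
  'c': [7/25 + 4/25*0/1, 7/25 + 4/25*1/5) = [7/25, 39/125)
  'b': [7/25 + 4/25*1/5, 7/25 + 4/25*3/5) = [39/125, 47/125)
  'd': [7/25 + 4/25*3/5, 7/25 + 4/25*4/5) = [47/125, 51/125)
  'a': [7/25 + 4/25*4/5, 7/25 + 4/25*1/1) = [51/125, 11/25) <- contains code 257/625
  emit 'a', narrow to [51/125, 11/25)
Step 4: interval [51/125, 11/25), width = 11/25 - 51/125 = 4/125
  'c': [51/125 + 4/125*0/1, 51/125 + 4/125*1/5) = [51/125, 259/625) <- contains code 257/625
  'b': [51/125 + 4/125*1/5, 51/125 + 4/125*3/5) = [259/625, 267/625)
  'd': [51/125 + 4/125*3/5, 51/125 + 4/125*4/5) = [267/625, 271/625)
  'a': [51/125 + 4/125*4/5, 51/125 + 4/125*1/1) = [271/625, 11/25)
  emit 'c', narrow to [51/125, 259/625)

Answer: bbac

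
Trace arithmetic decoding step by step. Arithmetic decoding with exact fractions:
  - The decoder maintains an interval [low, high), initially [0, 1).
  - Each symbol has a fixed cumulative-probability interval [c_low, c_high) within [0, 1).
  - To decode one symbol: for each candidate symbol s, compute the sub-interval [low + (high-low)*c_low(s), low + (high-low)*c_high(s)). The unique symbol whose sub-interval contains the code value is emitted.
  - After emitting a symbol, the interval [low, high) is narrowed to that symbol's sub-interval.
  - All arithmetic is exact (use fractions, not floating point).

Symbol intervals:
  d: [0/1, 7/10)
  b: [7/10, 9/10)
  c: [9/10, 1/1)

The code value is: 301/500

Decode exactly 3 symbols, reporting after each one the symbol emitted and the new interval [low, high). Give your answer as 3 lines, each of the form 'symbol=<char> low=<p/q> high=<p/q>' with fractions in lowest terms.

Answer: symbol=d low=0/1 high=7/10
symbol=b low=49/100 high=63/100
symbol=b low=147/250 high=77/125

Derivation:
Step 1: interval [0/1, 1/1), width = 1/1 - 0/1 = 1/1
  'd': [0/1 + 1/1*0/1, 0/1 + 1/1*7/10) = [0/1, 7/10) <- contains code 301/500
  'b': [0/1 + 1/1*7/10, 0/1 + 1/1*9/10) = [7/10, 9/10)
  'c': [0/1 + 1/1*9/10, 0/1 + 1/1*1/1) = [9/10, 1/1)
  emit 'd', narrow to [0/1, 7/10)
Step 2: interval [0/1, 7/10), width = 7/10 - 0/1 = 7/10
  'd': [0/1 + 7/10*0/1, 0/1 + 7/10*7/10) = [0/1, 49/100)
  'b': [0/1 + 7/10*7/10, 0/1 + 7/10*9/10) = [49/100, 63/100) <- contains code 301/500
  'c': [0/1 + 7/10*9/10, 0/1 + 7/10*1/1) = [63/100, 7/10)
  emit 'b', narrow to [49/100, 63/100)
Step 3: interval [49/100, 63/100), width = 63/100 - 49/100 = 7/50
  'd': [49/100 + 7/50*0/1, 49/100 + 7/50*7/10) = [49/100, 147/250)
  'b': [49/100 + 7/50*7/10, 49/100 + 7/50*9/10) = [147/250, 77/125) <- contains code 301/500
  'c': [49/100 + 7/50*9/10, 49/100 + 7/50*1/1) = [77/125, 63/100)
  emit 'b', narrow to [147/250, 77/125)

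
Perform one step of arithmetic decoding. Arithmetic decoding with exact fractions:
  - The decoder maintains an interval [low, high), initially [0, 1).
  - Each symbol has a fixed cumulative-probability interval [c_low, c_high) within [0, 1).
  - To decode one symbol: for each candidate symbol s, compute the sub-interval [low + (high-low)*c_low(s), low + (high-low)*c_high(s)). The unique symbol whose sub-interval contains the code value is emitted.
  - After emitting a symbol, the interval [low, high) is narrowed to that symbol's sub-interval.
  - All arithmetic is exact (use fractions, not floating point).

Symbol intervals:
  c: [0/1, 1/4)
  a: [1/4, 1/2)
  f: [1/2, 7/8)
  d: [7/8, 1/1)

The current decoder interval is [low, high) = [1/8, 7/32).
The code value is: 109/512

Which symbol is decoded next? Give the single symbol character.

Answer: d

Derivation:
Interval width = high − low = 7/32 − 1/8 = 3/32
Scaled code = (code − low) / width = (109/512 − 1/8) / 3/32 = 15/16
  c: [0/1, 1/4) 
  a: [1/4, 1/2) 
  f: [1/2, 7/8) 
  d: [7/8, 1/1) ← scaled code falls here ✓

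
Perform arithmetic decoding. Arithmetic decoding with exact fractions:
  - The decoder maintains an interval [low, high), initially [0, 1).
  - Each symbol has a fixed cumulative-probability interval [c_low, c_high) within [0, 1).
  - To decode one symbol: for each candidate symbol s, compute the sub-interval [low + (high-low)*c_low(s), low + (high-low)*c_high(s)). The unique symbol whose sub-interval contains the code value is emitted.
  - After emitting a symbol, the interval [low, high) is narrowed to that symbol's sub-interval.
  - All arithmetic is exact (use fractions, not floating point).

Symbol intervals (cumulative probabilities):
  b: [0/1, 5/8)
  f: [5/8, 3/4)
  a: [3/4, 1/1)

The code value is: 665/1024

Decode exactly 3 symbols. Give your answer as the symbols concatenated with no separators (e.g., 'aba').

Answer: fbb

Derivation:
Step 1: interval [0/1, 1/1), width = 1/1 - 0/1 = 1/1
  'b': [0/1 + 1/1*0/1, 0/1 + 1/1*5/8) = [0/1, 5/8)
  'f': [0/1 + 1/1*5/8, 0/1 + 1/1*3/4) = [5/8, 3/4) <- contains code 665/1024
  'a': [0/1 + 1/1*3/4, 0/1 + 1/1*1/1) = [3/4, 1/1)
  emit 'f', narrow to [5/8, 3/4)
Step 2: interval [5/8, 3/4), width = 3/4 - 5/8 = 1/8
  'b': [5/8 + 1/8*0/1, 5/8 + 1/8*5/8) = [5/8, 45/64) <- contains code 665/1024
  'f': [5/8 + 1/8*5/8, 5/8 + 1/8*3/4) = [45/64, 23/32)
  'a': [5/8 + 1/8*3/4, 5/8 + 1/8*1/1) = [23/32, 3/4)
  emit 'b', narrow to [5/8, 45/64)
Step 3: interval [5/8, 45/64), width = 45/64 - 5/8 = 5/64
  'b': [5/8 + 5/64*0/1, 5/8 + 5/64*5/8) = [5/8, 345/512) <- contains code 665/1024
  'f': [5/8 + 5/64*5/8, 5/8 + 5/64*3/4) = [345/512, 175/256)
  'a': [5/8 + 5/64*3/4, 5/8 + 5/64*1/1) = [175/256, 45/64)
  emit 'b', narrow to [5/8, 345/512)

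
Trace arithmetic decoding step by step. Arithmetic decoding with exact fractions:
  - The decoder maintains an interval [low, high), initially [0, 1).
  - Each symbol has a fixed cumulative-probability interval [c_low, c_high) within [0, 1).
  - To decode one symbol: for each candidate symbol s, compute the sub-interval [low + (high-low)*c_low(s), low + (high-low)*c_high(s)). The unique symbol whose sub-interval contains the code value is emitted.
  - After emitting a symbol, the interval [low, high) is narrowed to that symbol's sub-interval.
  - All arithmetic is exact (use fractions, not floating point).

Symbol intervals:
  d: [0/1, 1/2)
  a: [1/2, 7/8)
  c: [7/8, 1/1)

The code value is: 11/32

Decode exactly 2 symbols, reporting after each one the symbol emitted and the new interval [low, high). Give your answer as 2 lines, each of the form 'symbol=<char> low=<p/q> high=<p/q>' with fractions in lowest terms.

Answer: symbol=d low=0/1 high=1/2
symbol=a low=1/4 high=7/16

Derivation:
Step 1: interval [0/1, 1/1), width = 1/1 - 0/1 = 1/1
  'd': [0/1 + 1/1*0/1, 0/1 + 1/1*1/2) = [0/1, 1/2) <- contains code 11/32
  'a': [0/1 + 1/1*1/2, 0/1 + 1/1*7/8) = [1/2, 7/8)
  'c': [0/1 + 1/1*7/8, 0/1 + 1/1*1/1) = [7/8, 1/1)
  emit 'd', narrow to [0/1, 1/2)
Step 2: interval [0/1, 1/2), width = 1/2 - 0/1 = 1/2
  'd': [0/1 + 1/2*0/1, 0/1 + 1/2*1/2) = [0/1, 1/4)
  'a': [0/1 + 1/2*1/2, 0/1 + 1/2*7/8) = [1/4, 7/16) <- contains code 11/32
  'c': [0/1 + 1/2*7/8, 0/1 + 1/2*1/1) = [7/16, 1/2)
  emit 'a', narrow to [1/4, 7/16)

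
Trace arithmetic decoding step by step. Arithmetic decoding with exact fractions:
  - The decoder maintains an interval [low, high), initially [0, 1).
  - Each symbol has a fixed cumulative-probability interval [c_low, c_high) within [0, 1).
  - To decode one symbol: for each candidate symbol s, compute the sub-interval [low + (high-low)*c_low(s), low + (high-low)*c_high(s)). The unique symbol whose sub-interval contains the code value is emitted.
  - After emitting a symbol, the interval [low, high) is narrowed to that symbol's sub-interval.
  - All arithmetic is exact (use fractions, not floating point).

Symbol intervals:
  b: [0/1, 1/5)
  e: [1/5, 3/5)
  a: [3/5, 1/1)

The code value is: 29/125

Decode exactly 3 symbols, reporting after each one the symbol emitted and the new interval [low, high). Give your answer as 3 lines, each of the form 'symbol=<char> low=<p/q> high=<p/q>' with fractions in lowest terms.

Answer: symbol=e low=1/5 high=3/5
symbol=b low=1/5 high=7/25
symbol=e low=27/125 high=31/125

Derivation:
Step 1: interval [0/1, 1/1), width = 1/1 - 0/1 = 1/1
  'b': [0/1 + 1/1*0/1, 0/1 + 1/1*1/5) = [0/1, 1/5)
  'e': [0/1 + 1/1*1/5, 0/1 + 1/1*3/5) = [1/5, 3/5) <- contains code 29/125
  'a': [0/1 + 1/1*3/5, 0/1 + 1/1*1/1) = [3/5, 1/1)
  emit 'e', narrow to [1/5, 3/5)
Step 2: interval [1/5, 3/5), width = 3/5 - 1/5 = 2/5
  'b': [1/5 + 2/5*0/1, 1/5 + 2/5*1/5) = [1/5, 7/25) <- contains code 29/125
  'e': [1/5 + 2/5*1/5, 1/5 + 2/5*3/5) = [7/25, 11/25)
  'a': [1/5 + 2/5*3/5, 1/5 + 2/5*1/1) = [11/25, 3/5)
  emit 'b', narrow to [1/5, 7/25)
Step 3: interval [1/5, 7/25), width = 7/25 - 1/5 = 2/25
  'b': [1/5 + 2/25*0/1, 1/5 + 2/25*1/5) = [1/5, 27/125)
  'e': [1/5 + 2/25*1/5, 1/5 + 2/25*3/5) = [27/125, 31/125) <- contains code 29/125
  'a': [1/5 + 2/25*3/5, 1/5 + 2/25*1/1) = [31/125, 7/25)
  emit 'e', narrow to [27/125, 31/125)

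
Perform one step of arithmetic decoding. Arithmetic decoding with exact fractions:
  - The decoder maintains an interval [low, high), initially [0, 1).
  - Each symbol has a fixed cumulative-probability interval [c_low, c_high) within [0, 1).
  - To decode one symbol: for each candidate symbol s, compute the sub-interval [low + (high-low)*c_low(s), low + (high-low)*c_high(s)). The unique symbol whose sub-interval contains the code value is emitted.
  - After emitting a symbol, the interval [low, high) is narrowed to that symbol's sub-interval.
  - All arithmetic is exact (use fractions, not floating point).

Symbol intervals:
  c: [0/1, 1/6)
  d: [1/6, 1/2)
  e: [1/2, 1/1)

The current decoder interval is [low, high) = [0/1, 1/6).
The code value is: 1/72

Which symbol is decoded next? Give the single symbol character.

Answer: c

Derivation:
Interval width = high − low = 1/6 − 0/1 = 1/6
Scaled code = (code − low) / width = (1/72 − 0/1) / 1/6 = 1/12
  c: [0/1, 1/6) ← scaled code falls here ✓
  d: [1/6, 1/2) 
  e: [1/2, 1/1) 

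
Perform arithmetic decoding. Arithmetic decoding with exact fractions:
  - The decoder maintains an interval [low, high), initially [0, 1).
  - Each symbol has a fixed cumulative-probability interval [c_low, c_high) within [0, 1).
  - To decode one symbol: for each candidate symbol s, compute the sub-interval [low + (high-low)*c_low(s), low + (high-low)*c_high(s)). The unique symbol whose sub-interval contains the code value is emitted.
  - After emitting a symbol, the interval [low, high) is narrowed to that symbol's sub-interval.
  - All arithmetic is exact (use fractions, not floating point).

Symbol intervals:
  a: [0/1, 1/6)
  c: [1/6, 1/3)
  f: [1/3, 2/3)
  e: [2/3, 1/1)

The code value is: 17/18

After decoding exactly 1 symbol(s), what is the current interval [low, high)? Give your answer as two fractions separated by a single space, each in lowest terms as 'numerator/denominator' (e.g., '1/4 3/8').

Answer: 2/3 1/1

Derivation:
Step 1: interval [0/1, 1/1), width = 1/1 - 0/1 = 1/1
  'a': [0/1 + 1/1*0/1, 0/1 + 1/1*1/6) = [0/1, 1/6)
  'c': [0/1 + 1/1*1/6, 0/1 + 1/1*1/3) = [1/6, 1/3)
  'f': [0/1 + 1/1*1/3, 0/1 + 1/1*2/3) = [1/3, 2/3)
  'e': [0/1 + 1/1*2/3, 0/1 + 1/1*1/1) = [2/3, 1/1) <- contains code 17/18
  emit 'e', narrow to [2/3, 1/1)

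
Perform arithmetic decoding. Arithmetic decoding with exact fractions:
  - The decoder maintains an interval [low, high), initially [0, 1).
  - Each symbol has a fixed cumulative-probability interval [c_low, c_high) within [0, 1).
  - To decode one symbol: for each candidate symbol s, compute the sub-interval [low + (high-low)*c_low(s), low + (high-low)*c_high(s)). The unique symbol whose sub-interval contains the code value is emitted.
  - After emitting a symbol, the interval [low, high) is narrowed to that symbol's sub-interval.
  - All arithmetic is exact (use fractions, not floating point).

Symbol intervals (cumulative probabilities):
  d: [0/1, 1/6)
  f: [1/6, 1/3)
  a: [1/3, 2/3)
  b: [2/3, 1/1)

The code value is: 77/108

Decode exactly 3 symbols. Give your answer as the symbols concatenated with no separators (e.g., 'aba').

Answer: bdb

Derivation:
Step 1: interval [0/1, 1/1), width = 1/1 - 0/1 = 1/1
  'd': [0/1 + 1/1*0/1, 0/1 + 1/1*1/6) = [0/1, 1/6)
  'f': [0/1 + 1/1*1/6, 0/1 + 1/1*1/3) = [1/6, 1/3)
  'a': [0/1 + 1/1*1/3, 0/1 + 1/1*2/3) = [1/3, 2/3)
  'b': [0/1 + 1/1*2/3, 0/1 + 1/1*1/1) = [2/3, 1/1) <- contains code 77/108
  emit 'b', narrow to [2/3, 1/1)
Step 2: interval [2/3, 1/1), width = 1/1 - 2/3 = 1/3
  'd': [2/3 + 1/3*0/1, 2/3 + 1/3*1/6) = [2/3, 13/18) <- contains code 77/108
  'f': [2/3 + 1/3*1/6, 2/3 + 1/3*1/3) = [13/18, 7/9)
  'a': [2/3 + 1/3*1/3, 2/3 + 1/3*2/3) = [7/9, 8/9)
  'b': [2/3 + 1/3*2/3, 2/3 + 1/3*1/1) = [8/9, 1/1)
  emit 'd', narrow to [2/3, 13/18)
Step 3: interval [2/3, 13/18), width = 13/18 - 2/3 = 1/18
  'd': [2/3 + 1/18*0/1, 2/3 + 1/18*1/6) = [2/3, 73/108)
  'f': [2/3 + 1/18*1/6, 2/3 + 1/18*1/3) = [73/108, 37/54)
  'a': [2/3 + 1/18*1/3, 2/3 + 1/18*2/3) = [37/54, 19/27)
  'b': [2/3 + 1/18*2/3, 2/3 + 1/18*1/1) = [19/27, 13/18) <- contains code 77/108
  emit 'b', narrow to [19/27, 13/18)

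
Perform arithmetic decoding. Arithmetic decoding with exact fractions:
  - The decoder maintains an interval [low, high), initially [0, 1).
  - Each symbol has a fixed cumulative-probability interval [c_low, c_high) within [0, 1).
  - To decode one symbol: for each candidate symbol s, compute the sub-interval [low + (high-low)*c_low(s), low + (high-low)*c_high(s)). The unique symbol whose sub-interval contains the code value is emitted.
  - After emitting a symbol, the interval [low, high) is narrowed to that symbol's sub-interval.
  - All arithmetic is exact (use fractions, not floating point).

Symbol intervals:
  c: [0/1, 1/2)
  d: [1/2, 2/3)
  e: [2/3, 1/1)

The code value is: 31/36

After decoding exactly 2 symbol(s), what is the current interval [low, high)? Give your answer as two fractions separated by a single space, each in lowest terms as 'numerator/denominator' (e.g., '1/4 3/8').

Step 1: interval [0/1, 1/1), width = 1/1 - 0/1 = 1/1
  'c': [0/1 + 1/1*0/1, 0/1 + 1/1*1/2) = [0/1, 1/2)
  'd': [0/1 + 1/1*1/2, 0/1 + 1/1*2/3) = [1/2, 2/3)
  'e': [0/1 + 1/1*2/3, 0/1 + 1/1*1/1) = [2/3, 1/1) <- contains code 31/36
  emit 'e', narrow to [2/3, 1/1)
Step 2: interval [2/3, 1/1), width = 1/1 - 2/3 = 1/3
  'c': [2/3 + 1/3*0/1, 2/3 + 1/3*1/2) = [2/3, 5/6)
  'd': [2/3 + 1/3*1/2, 2/3 + 1/3*2/3) = [5/6, 8/9) <- contains code 31/36
  'e': [2/3 + 1/3*2/3, 2/3 + 1/3*1/1) = [8/9, 1/1)
  emit 'd', narrow to [5/6, 8/9)

Answer: 5/6 8/9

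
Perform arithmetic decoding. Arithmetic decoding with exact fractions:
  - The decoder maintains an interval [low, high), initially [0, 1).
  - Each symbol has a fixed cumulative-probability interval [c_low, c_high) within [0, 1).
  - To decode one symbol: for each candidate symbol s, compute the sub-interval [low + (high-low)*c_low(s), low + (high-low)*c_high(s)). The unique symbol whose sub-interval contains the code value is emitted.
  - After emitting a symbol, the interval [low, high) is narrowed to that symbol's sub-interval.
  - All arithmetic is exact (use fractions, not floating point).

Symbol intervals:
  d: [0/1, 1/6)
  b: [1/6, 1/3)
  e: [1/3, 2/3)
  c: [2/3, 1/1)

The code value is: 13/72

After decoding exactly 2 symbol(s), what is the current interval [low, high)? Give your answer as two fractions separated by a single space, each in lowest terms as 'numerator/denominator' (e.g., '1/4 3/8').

Answer: 1/6 7/36

Derivation:
Step 1: interval [0/1, 1/1), width = 1/1 - 0/1 = 1/1
  'd': [0/1 + 1/1*0/1, 0/1 + 1/1*1/6) = [0/1, 1/6)
  'b': [0/1 + 1/1*1/6, 0/1 + 1/1*1/3) = [1/6, 1/3) <- contains code 13/72
  'e': [0/1 + 1/1*1/3, 0/1 + 1/1*2/3) = [1/3, 2/3)
  'c': [0/1 + 1/1*2/3, 0/1 + 1/1*1/1) = [2/3, 1/1)
  emit 'b', narrow to [1/6, 1/3)
Step 2: interval [1/6, 1/3), width = 1/3 - 1/6 = 1/6
  'd': [1/6 + 1/6*0/1, 1/6 + 1/6*1/6) = [1/6, 7/36) <- contains code 13/72
  'b': [1/6 + 1/6*1/6, 1/6 + 1/6*1/3) = [7/36, 2/9)
  'e': [1/6 + 1/6*1/3, 1/6 + 1/6*2/3) = [2/9, 5/18)
  'c': [1/6 + 1/6*2/3, 1/6 + 1/6*1/1) = [5/18, 1/3)
  emit 'd', narrow to [1/6, 7/36)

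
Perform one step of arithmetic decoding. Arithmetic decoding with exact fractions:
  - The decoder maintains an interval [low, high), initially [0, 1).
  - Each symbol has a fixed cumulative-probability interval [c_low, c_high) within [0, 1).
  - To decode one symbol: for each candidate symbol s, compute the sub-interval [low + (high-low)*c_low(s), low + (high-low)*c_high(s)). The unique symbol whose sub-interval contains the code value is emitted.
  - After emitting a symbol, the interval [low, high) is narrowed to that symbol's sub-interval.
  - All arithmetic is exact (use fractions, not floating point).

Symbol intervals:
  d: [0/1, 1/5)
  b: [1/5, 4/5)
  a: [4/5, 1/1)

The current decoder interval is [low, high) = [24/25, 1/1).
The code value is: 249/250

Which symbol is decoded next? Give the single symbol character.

Interval width = high − low = 1/1 − 24/25 = 1/25
Scaled code = (code − low) / width = (249/250 − 24/25) / 1/25 = 9/10
  d: [0/1, 1/5) 
  b: [1/5, 4/5) 
  a: [4/5, 1/1) ← scaled code falls here ✓

Answer: a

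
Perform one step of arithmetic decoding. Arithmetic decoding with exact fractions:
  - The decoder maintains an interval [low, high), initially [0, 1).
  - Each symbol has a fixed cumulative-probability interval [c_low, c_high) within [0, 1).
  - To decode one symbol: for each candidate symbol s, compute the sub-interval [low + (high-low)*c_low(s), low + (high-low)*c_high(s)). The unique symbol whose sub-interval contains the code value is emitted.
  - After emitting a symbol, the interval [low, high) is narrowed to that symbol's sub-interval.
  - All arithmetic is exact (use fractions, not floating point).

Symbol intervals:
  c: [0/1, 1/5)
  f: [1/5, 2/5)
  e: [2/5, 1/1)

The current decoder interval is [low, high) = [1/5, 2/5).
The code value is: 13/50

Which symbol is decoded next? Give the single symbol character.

Answer: f

Derivation:
Interval width = high − low = 2/5 − 1/5 = 1/5
Scaled code = (code − low) / width = (13/50 − 1/5) / 1/5 = 3/10
  c: [0/1, 1/5) 
  f: [1/5, 2/5) ← scaled code falls here ✓
  e: [2/5, 1/1) 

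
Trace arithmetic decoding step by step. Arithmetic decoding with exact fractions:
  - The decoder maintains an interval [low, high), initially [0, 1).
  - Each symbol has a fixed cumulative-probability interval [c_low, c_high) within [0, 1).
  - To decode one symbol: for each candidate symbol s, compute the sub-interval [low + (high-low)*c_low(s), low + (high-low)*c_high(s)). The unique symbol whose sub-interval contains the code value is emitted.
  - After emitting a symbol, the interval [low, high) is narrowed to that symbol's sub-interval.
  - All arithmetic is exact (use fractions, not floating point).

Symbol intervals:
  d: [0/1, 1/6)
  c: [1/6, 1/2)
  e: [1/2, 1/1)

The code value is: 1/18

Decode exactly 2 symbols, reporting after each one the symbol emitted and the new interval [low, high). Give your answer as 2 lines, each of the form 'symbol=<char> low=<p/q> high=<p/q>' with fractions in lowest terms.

Answer: symbol=d low=0/1 high=1/6
symbol=c low=1/36 high=1/12

Derivation:
Step 1: interval [0/1, 1/1), width = 1/1 - 0/1 = 1/1
  'd': [0/1 + 1/1*0/1, 0/1 + 1/1*1/6) = [0/1, 1/6) <- contains code 1/18
  'c': [0/1 + 1/1*1/6, 0/1 + 1/1*1/2) = [1/6, 1/2)
  'e': [0/1 + 1/1*1/2, 0/1 + 1/1*1/1) = [1/2, 1/1)
  emit 'd', narrow to [0/1, 1/6)
Step 2: interval [0/1, 1/6), width = 1/6 - 0/1 = 1/6
  'd': [0/1 + 1/6*0/1, 0/1 + 1/6*1/6) = [0/1, 1/36)
  'c': [0/1 + 1/6*1/6, 0/1 + 1/6*1/2) = [1/36, 1/12) <- contains code 1/18
  'e': [0/1 + 1/6*1/2, 0/1 + 1/6*1/1) = [1/12, 1/6)
  emit 'c', narrow to [1/36, 1/12)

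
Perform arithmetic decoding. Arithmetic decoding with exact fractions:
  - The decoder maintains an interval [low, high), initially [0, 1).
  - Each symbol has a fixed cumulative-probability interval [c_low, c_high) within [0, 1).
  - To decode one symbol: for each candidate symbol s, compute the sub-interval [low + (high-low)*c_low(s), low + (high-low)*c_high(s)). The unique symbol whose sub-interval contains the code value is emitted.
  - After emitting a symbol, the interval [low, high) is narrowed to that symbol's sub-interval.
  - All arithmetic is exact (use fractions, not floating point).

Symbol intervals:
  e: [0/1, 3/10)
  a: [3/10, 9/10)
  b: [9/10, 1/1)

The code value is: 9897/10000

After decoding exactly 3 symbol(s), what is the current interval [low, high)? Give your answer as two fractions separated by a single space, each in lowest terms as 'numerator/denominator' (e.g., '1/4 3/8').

Step 1: interval [0/1, 1/1), width = 1/1 - 0/1 = 1/1
  'e': [0/1 + 1/1*0/1, 0/1 + 1/1*3/10) = [0/1, 3/10)
  'a': [0/1 + 1/1*3/10, 0/1 + 1/1*9/10) = [3/10, 9/10)
  'b': [0/1 + 1/1*9/10, 0/1 + 1/1*1/1) = [9/10, 1/1) <- contains code 9897/10000
  emit 'b', narrow to [9/10, 1/1)
Step 2: interval [9/10, 1/1), width = 1/1 - 9/10 = 1/10
  'e': [9/10 + 1/10*0/1, 9/10 + 1/10*3/10) = [9/10, 93/100)
  'a': [9/10 + 1/10*3/10, 9/10 + 1/10*9/10) = [93/100, 99/100) <- contains code 9897/10000
  'b': [9/10 + 1/10*9/10, 9/10 + 1/10*1/1) = [99/100, 1/1)
  emit 'a', narrow to [93/100, 99/100)
Step 3: interval [93/100, 99/100), width = 99/100 - 93/100 = 3/50
  'e': [93/100 + 3/50*0/1, 93/100 + 3/50*3/10) = [93/100, 237/250)
  'a': [93/100 + 3/50*3/10, 93/100 + 3/50*9/10) = [237/250, 123/125)
  'b': [93/100 + 3/50*9/10, 93/100 + 3/50*1/1) = [123/125, 99/100) <- contains code 9897/10000
  emit 'b', narrow to [123/125, 99/100)

Answer: 123/125 99/100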